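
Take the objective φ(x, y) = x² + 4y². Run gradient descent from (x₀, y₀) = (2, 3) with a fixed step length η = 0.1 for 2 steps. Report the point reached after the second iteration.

∇φ = (2x, 8y)
(x₁, y₁) = (2, 3) − 0.1·(4, 24) = (1.6, 0.6)
(x₂, y₂) = (1.6, 0.6) − 0.1·(3.2, 4.8) = (1.28, 0.12)

(1.28, 0.12)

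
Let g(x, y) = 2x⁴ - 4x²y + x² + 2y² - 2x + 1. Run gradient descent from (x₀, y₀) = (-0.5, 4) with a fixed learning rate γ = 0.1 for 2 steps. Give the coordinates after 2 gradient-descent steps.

∇g = (8x³ - 8xy + 2x - 2, -4x² + 4y)
Step 1: at (-0.5, 4), ∇g = (12, 15) → (-0.5, 4) − 0.1·(12, 15) = (-1.7, 2.5)
Step 2: at (-1.7, 2.5), ∇g = (-10.704, -1.56) → (-1.7, 2.5) − 0.1·(-10.704, -1.56) = (-0.6296, 2.656)

(-0.6296, 2.656)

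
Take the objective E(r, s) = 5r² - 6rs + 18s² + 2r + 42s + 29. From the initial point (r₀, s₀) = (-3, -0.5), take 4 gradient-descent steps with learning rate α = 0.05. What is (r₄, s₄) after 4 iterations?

∇E = (10r - 6s + 2, -6r + 36s + 42)
Step 1: at (-3, -0.5), ∇E = (-25, 42) → (-3, -0.5) − 0.05·(-25, 42) = (-1.75, -2.6)
Step 2: at (-1.75, -2.6), ∇E = (0.1, -41.1) → (-1.75, -2.6) − 0.05·(0.1, -41.1) = (-1.755, -0.545)
Step 3: at (-1.755, -0.545), ∇E = (-12.28, 32.91) → (-1.755, -0.545) − 0.05·(-12.28, 32.91) = (-1.141, -2.1905)
Step 4: at (-1.141, -2.1905), ∇E = (3.733, -30.012) → (-1.141, -2.1905) − 0.05·(3.733, -30.012) = (-1.32765, -0.6899)

(-1.32765, -0.6899)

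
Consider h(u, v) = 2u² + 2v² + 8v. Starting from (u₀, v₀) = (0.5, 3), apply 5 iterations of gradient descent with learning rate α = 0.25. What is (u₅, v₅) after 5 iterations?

(0, -2)

∇h = (4u, 4v + 8)
Step 1: at (0.5, 3), ∇h = (2, 20) → (0.5, 3) − 0.25·(2, 20) = (0, -2)
Step 2: at (0, -2), ∇h = (0, 0) → (0, -2) − 0.25·(0, 0) = (0, -2)
Step 3: at (0, -2), ∇h = (0, 0) → (0, -2) − 0.25·(0, 0) = (0, -2)
Step 4: at (0, -2), ∇h = (0, 0) → (0, -2) − 0.25·(0, 0) = (0, -2)
Step 5: at (0, -2), ∇h = (0, 0) → (0, -2) − 0.25·(0, 0) = (0, -2)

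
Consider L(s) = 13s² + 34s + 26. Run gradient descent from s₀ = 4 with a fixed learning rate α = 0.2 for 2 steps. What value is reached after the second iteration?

92.32

L′(s) = 26s + 34
Step 1: L′(4) = 138; s₁ = 4 − 0.2·138 = -23.6
Step 2: L′(-23.6) = -579.6; s₂ = -23.6 − 0.2·(-579.6) = 92.32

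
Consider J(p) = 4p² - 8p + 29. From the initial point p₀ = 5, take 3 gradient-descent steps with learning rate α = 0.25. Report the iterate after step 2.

5

J′(p) = 8p - 8
p₁ = 5 − 0.25·32 = -3
p₂ = -3 − 0.25·(-32) = 5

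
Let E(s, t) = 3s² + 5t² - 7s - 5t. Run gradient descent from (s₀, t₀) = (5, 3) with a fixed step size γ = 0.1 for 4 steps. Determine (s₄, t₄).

∇E = (6s - 7, 10t - 5)
Step 1: at (5, 3), ∇E = (23, 25) → (5, 3) − 0.1·(23, 25) = (2.7, 0.5)
Step 2: at (2.7, 0.5), ∇E = (9.2, 0) → (2.7, 0.5) − 0.1·(9.2, 0) = (1.78, 0.5)
Step 3: at (1.78, 0.5), ∇E = (3.68, 0) → (1.78, 0.5) − 0.1·(3.68, 0) = (1.412, 0.5)
Step 4: at (1.412, 0.5), ∇E = (1.472, 0) → (1.412, 0.5) − 0.1·(1.472, 0) = (1.2648, 0.5)

(1.2648, 0.5)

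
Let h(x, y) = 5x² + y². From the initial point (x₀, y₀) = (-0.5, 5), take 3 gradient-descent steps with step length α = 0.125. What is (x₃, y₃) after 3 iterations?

(0.0078125, 2.109375)

∇h = (10x, 2y)
Step 1: at (-0.5, 5), ∇h = (-5, 10) → (-0.5, 5) − 0.125·(-5, 10) = (0.125, 3.75)
Step 2: at (0.125, 3.75), ∇h = (1.25, 7.5) → (0.125, 3.75) − 0.125·(1.25, 7.5) = (-0.03125, 2.8125)
Step 3: at (-0.03125, 2.8125), ∇h = (-0.3125, 5.625) → (-0.03125, 2.8125) − 0.125·(-0.3125, 5.625) = (0.0078125, 2.109375)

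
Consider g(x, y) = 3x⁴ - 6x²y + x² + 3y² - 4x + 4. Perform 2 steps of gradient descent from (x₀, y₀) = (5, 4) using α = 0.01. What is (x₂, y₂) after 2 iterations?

(41.63281952, 8.464936)

∇g = (12x³ - 12xy + 2x - 4, -6x² + 6y)
Step 1: at (5, 4), ∇g = (1266, -126) → (5, 4) − 0.01·(1266, -126) = (-7.66, 5.26)
Step 2: at (-7.66, 5.26), ∇g = (-4929.281952, -320.4936) → (-7.66, 5.26) − 0.01·(-4929.281952, -320.4936) = (41.63281952, 8.464936)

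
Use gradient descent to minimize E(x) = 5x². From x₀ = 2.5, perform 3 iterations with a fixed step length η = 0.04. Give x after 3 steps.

0.54

E′(x) = 10x
Step 1: E′(2.5) = 25; x₁ = 2.5 − 0.04·25 = 1.5
Step 2: E′(1.5) = 15; x₂ = 1.5 − 0.04·15 = 0.9
Step 3: E′(0.9) = 9; x₃ = 0.9 − 0.04·9 = 0.54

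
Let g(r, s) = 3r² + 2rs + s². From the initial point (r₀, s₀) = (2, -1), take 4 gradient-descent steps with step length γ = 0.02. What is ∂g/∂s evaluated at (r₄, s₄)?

∇g = (6r + 2s, 2r + 2s)
Step 1: at (2, -1), ∇g = (10, 2) → (2, -1) − 0.02·(10, 2) = (1.8, -1.04)
Step 2: at (1.8, -1.04), ∇g = (8.72, 1.52) → (1.8, -1.04) − 0.02·(8.72, 1.52) = (1.6256, -1.0704)
Step 3: at (1.6256, -1.0704), ∇g = (7.6128, 1.1104) → (1.6256, -1.0704) − 0.02·(7.6128, 1.1104) = (1.473344, -1.092608)
Step 4: at (1.473344, -1.092608), ∇g = (6.654848, 0.761472) → (1.473344, -1.092608) − 0.02·(6.654848, 0.761472) = (1.34024704, -1.10783744)
∂g/∂s at (1.34024704, -1.10783744) = 0.4648192

0.4648192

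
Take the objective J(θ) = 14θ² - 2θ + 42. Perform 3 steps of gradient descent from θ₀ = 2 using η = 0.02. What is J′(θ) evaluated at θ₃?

J′(θ) = 28θ - 2
Step 1: J′(2) = 54; θ₁ = 2 − 0.02·54 = 0.92
Step 2: J′(0.92) = 23.76; θ₂ = 0.92 − 0.02·23.76 = 0.4448
Step 3: J′(0.4448) = 10.4544; θ₃ = 0.4448 − 0.02·10.4544 = 0.235712
J′(θ) at (0.235712) = 4.599936

4.599936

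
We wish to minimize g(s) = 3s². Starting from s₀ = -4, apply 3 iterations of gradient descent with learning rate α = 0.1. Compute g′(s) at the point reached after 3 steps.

g′(s) = 6s
Step 1: g′(-4) = -24; s₁ = -4 − 0.1·(-24) = -1.6
Step 2: g′(-1.6) = -9.6; s₂ = -1.6 − 0.1·(-9.6) = -0.64
Step 3: g′(-0.64) = -3.84; s₃ = -0.64 − 0.1·(-3.84) = -0.256
g′(s) at (-0.256) = -1.536

-1.536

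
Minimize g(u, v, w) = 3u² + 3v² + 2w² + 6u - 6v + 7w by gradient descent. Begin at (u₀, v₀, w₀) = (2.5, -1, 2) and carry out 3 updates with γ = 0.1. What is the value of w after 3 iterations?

-0.94

∇g = (6u + 6, 6v - 6, 4w + 7)
(u₁, v₁, w₁) = (2.5, -1, 2) − 0.1·(21, -12, 15) = (0.4, 0.2, 0.5)
(u₂, v₂, w₂) = (0.4, 0.2, 0.5) − 0.1·(8.4, -4.8, 9) = (-0.44, 0.68, -0.4)
(u₃, v₃, w₃) = (-0.44, 0.68, -0.4) − 0.1·(3.36, -1.92, 5.4) = (-0.776, 0.872, -0.94)
w = -0.94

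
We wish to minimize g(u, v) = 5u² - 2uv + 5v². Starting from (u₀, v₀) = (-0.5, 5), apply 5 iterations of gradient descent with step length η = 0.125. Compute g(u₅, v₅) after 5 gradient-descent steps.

0.088623046875

∇g = (10u - 2v, -2u + 10v)
(u₁, v₁) = (-0.5, 5) − 0.125·(-15, 51) = (1.375, -1.375)
(u₂, v₂) = (1.375, -1.375) − 0.125·(16.5, -16.5) = (-0.6875, 0.6875)
(u₃, v₃) = (-0.6875, 0.6875) − 0.125·(-8.25, 8.25) = (0.34375, -0.34375)
(u₄, v₄) = (0.34375, -0.34375) − 0.125·(4.125, -4.125) = (-0.171875, 0.171875)
(u₅, v₅) = (-0.171875, 0.171875) − 0.125·(-2.0625, 2.0625) = (0.0859375, -0.0859375)
g(0.0859375, -0.0859375) = 0.088623046875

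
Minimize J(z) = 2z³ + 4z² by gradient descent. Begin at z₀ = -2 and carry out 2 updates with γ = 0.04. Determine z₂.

J′(z) = 6z² + 8z
z₁ = -2 − 0.04·8 = -2.32
z₂ = -2.32 − 0.04·13.7344 = -2.869376

-2.869376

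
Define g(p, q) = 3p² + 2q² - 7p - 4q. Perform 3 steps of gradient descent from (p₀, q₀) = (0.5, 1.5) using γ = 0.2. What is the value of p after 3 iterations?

∇g = (6p - 7, 4q - 4)
Step 1: at (0.5, 1.5), ∇g = (-4, 2) → (0.5, 1.5) − 0.2·(-4, 2) = (1.3, 1.1)
Step 2: at (1.3, 1.1), ∇g = (0.8, 0.4) → (1.3, 1.1) − 0.2·(0.8, 0.4) = (1.14, 1.02)
Step 3: at (1.14, 1.02), ∇g = (-0.16, 0.08) → (1.14, 1.02) − 0.2·(-0.16, 0.08) = (1.172, 1.004)
p = 1.172

1.172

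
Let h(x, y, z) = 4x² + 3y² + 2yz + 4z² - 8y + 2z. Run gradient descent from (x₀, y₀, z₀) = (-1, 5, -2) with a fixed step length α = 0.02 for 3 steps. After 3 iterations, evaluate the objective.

12.626023051264

∇h = (8x, 6y + 2z - 8, 2y + 8z + 2)
Step 1: at (-1, 5, -2), ∇h = (-8, 18, -4) → (-1, 5, -2) − 0.02·(-8, 18, -4) = (-0.84, 4.64, -1.92)
Step 2: at (-0.84, 4.64, -1.92), ∇h = (-6.72, 16, -4.08) → (-0.84, 4.64, -1.92) − 0.02·(-6.72, 16, -4.08) = (-0.7056, 4.32, -1.8384)
Step 3: at (-0.7056, 4.32, -1.8384), ∇h = (-5.6448, 14.2432, -4.0672) → (-0.7056, 4.32, -1.8384) − 0.02·(-5.6448, 14.2432, -4.0672) = (-0.592704, 4.035136, -1.757056)
h(-0.592704, 4.035136, -1.757056) = 12.626023051264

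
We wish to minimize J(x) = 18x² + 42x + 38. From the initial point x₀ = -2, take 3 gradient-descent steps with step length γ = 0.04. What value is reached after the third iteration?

J′(x) = 36x + 42
Step 1: J′(-2) = -30; x₁ = -2 − 0.04·(-30) = -0.8
Step 2: J′(-0.8) = 13.2; x₂ = -0.8 − 0.04·13.2 = -1.328
Step 3: J′(-1.328) = -5.808; x₃ = -1.328 − 0.04·(-5.808) = -1.09568

-1.09568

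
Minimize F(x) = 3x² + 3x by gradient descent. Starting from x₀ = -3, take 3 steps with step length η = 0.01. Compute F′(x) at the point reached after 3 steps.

-12.45876

F′(x) = 6x + 3
x₁ = -3 − 0.01·(-15) = -2.85
x₂ = -2.85 − 0.01·(-14.1) = -2.709
x₃ = -2.709 − 0.01·(-13.254) = -2.57646
F′(x) at (-2.57646) = -12.45876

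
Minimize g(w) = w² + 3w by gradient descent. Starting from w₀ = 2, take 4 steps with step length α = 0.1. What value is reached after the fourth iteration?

g′(w) = 2w + 3
w₁ = 2 − 0.1·7 = 1.3
w₂ = 1.3 − 0.1·5.6 = 0.74
w₃ = 0.74 − 0.1·4.48 = 0.292
w₄ = 0.292 − 0.1·3.584 = -0.0664

-0.0664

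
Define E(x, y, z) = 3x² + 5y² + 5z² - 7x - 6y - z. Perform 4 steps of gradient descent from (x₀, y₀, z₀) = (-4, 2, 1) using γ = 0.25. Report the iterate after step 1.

∇E = (6x - 7, 10y - 6, 10z - 1)
Step 1: at (-4, 2, 1), ∇E = (-31, 14, 9) → (-4, 2, 1) − 0.25·(-31, 14, 9) = (3.75, -1.5, -1.25)

(3.75, -1.5, -1.25)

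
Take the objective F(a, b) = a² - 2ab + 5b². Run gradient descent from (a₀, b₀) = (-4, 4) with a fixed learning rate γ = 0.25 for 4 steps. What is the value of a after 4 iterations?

-8

∇F = (2a - 2b, -2a + 10b)
Step 1: at (-4, 4), ∇F = (-16, 48) → (-4, 4) − 0.25·(-16, 48) = (0, -8)
Step 2: at (0, -8), ∇F = (16, -80) → (0, -8) − 0.25·(16, -80) = (-4, 12)
Step 3: at (-4, 12), ∇F = (-32, 128) → (-4, 12) − 0.25·(-32, 128) = (4, -20)
Step 4: at (4, -20), ∇F = (48, -208) → (4, -20) − 0.25·(48, -208) = (-8, 32)
a = -8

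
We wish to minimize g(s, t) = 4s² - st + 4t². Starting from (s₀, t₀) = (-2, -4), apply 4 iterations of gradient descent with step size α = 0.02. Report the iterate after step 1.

(-1.76, -3.4)

∇g = (8s - t, -s + 8t)
Step 1: at (-2, -4), ∇g = (-12, -30) → (-2, -4) − 0.02·(-12, -30) = (-1.76, -3.4)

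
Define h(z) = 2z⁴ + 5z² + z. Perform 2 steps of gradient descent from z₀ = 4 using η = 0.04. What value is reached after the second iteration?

h′(z) = 8z³ + 10z + 1
z₁ = 4 − 0.04·553 = -18.12
z₂ = -18.12 − 0.04·(-47775.554624) = 1892.90218496

1892.90218496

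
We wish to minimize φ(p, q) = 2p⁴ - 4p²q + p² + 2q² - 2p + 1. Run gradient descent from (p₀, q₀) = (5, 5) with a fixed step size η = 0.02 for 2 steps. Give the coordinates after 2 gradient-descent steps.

∇φ = (8p³ - 8pq + 2p - 2, -4p² + 4q)
Step 1: at (5, 5), ∇φ = (808, -80) → (5, 5) − 0.02·(808, -80) = (-11.16, 6.6)
Step 2: at (-11.16, 6.6), ∇φ = (-10554.503168, -471.7824) → (-11.16, 6.6) − 0.02·(-10554.503168, -471.7824) = (199.93006336, 16.035648)

(199.93006336, 16.035648)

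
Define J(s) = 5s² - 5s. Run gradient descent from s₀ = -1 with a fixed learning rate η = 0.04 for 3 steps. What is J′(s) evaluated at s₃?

J′(s) = 10s - 5
s₁ = -1 − 0.04·(-15) = -0.4
s₂ = -0.4 − 0.04·(-9) = -0.04
s₃ = -0.04 − 0.04·(-5.4) = 0.176
J′(s) at (0.176) = -3.24

-3.24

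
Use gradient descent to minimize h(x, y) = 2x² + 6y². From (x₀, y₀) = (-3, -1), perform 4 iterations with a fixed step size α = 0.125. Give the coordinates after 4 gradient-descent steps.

∇h = (4x, 12y)
Step 1: at (-3, -1), ∇h = (-12, -12) → (-3, -1) − 0.125·(-12, -12) = (-1.5, 0.5)
Step 2: at (-1.5, 0.5), ∇h = (-6, 6) → (-1.5, 0.5) − 0.125·(-6, 6) = (-0.75, -0.25)
Step 3: at (-0.75, -0.25), ∇h = (-3, -3) → (-0.75, -0.25) − 0.125·(-3, -3) = (-0.375, 0.125)
Step 4: at (-0.375, 0.125), ∇h = (-1.5, 1.5) → (-0.375, 0.125) − 0.125·(-1.5, 1.5) = (-0.1875, -0.0625)

(-0.1875, -0.0625)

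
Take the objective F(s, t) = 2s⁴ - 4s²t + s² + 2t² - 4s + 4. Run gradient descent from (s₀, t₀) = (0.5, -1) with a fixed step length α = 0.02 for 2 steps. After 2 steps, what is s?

∇F = (8s³ - 8st + 2s - 4, -4s² + 4t)
(s₁, t₁) = (0.5, -1) − 0.02·(2, -5) = (0.46, -0.9)
(s₂, t₂) = (0.46, -0.9) − 0.02·(1.010688, -4.4464) = (0.43978624, -0.811072)
s = 0.43978624

0.43978624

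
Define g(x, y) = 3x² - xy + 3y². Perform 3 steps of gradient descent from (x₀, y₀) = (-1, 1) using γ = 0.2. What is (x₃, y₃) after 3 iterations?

∇g = (6x - y, -x + 6y)
Step 1: at (-1, 1), ∇g = (-7, 7) → (-1, 1) − 0.2·(-7, 7) = (0.4, -0.4)
Step 2: at (0.4, -0.4), ∇g = (2.8, -2.8) → (0.4, -0.4) − 0.2·(2.8, -2.8) = (-0.16, 0.16)
Step 3: at (-0.16, 0.16), ∇g = (-1.12, 1.12) → (-0.16, 0.16) − 0.2·(-1.12, 1.12) = (0.064, -0.064)

(0.064, -0.064)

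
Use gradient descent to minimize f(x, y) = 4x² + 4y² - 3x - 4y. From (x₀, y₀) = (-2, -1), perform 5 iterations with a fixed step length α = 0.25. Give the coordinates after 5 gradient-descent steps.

(2.75, 2)

∇f = (8x - 3, 8y - 4)
(x₁, y₁) = (-2, -1) − 0.25·(-19, -12) = (2.75, 2)
(x₂, y₂) = (2.75, 2) − 0.25·(19, 12) = (-2, -1)
(x₃, y₃) = (-2, -1) − 0.25·(-19, -12) = (2.75, 2)
(x₄, y₄) = (2.75, 2) − 0.25·(19, 12) = (-2, -1)
(x₅, y₅) = (-2, -1) − 0.25·(-19, -12) = (2.75, 2)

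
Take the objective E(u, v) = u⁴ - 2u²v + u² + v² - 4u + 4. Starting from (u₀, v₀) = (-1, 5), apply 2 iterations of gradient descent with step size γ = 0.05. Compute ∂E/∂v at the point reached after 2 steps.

∇E = (4u³ - 4uv + 2u - 4, -2u² + 2v)
(u₁, v₁) = (-1, 5) − 0.05·(10, 8) = (-1.5, 4.6)
(u₂, v₂) = (-1.5, 4.6) − 0.05·(7.1, 4.7) = (-1.855, 4.365)
∂E/∂v at (-1.855, 4.365) = 1.84795

1.84795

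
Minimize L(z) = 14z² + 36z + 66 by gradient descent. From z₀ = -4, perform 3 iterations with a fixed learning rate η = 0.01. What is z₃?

L′(z) = 28z + 36
Step 1: L′(-4) = -76; z₁ = -4 − 0.01·(-76) = -3.24
Step 2: L′(-3.24) = -54.72; z₂ = -3.24 − 0.01·(-54.72) = -2.6928
Step 3: L′(-2.6928) = -39.3984; z₃ = -2.6928 − 0.01·(-39.3984) = -2.298816

-2.298816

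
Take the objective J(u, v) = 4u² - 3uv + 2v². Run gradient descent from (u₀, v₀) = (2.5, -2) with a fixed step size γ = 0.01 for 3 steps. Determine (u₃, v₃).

(1.793894, -1.5756765)

∇J = (8u - 3v, -3u + 4v)
Step 1: at (2.5, -2), ∇J = (26, -15.5) → (2.5, -2) − 0.01·(26, -15.5) = (2.24, -1.845)
Step 2: at (2.24, -1.845), ∇J = (23.455, -14.1) → (2.24, -1.845) − 0.01·(23.455, -14.1) = (2.00545, -1.704)
Step 3: at (2.00545, -1.704), ∇J = (21.1556, -12.83235) → (2.00545, -1.704) − 0.01·(21.1556, -12.83235) = (1.793894, -1.5756765)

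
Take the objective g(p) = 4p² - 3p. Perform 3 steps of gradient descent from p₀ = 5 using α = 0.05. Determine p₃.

g′(p) = 8p - 3
Step 1: g′(5) = 37; p₁ = 5 − 0.05·37 = 3.15
Step 2: g′(3.15) = 22.2; p₂ = 3.15 − 0.05·22.2 = 2.04
Step 3: g′(2.04) = 13.32; p₃ = 2.04 − 0.05·13.32 = 1.374

1.374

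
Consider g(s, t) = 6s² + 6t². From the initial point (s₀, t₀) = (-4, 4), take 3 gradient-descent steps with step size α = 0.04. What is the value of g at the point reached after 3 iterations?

3.795957055488

∇g = (12s, 12t)
Step 1: at (-4, 4), ∇g = (-48, 48) → (-4, 4) − 0.04·(-48, 48) = (-2.08, 2.08)
Step 2: at (-2.08, 2.08), ∇g = (-24.96, 24.96) → (-2.08, 2.08) − 0.04·(-24.96, 24.96) = (-1.0816, 1.0816)
Step 3: at (-1.0816, 1.0816), ∇g = (-12.9792, 12.9792) → (-1.0816, 1.0816) − 0.04·(-12.9792, 12.9792) = (-0.562432, 0.562432)
g(-0.562432, 0.562432) = 3.795957055488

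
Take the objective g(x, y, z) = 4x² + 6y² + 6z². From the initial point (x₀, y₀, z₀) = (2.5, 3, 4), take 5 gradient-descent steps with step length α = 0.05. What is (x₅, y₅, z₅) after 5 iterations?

∇g = (8x, 12y, 12z)
Step 1: at (2.5, 3, 4), ∇g = (20, 36, 48) → (2.5, 3, 4) − 0.05·(20, 36, 48) = (1.5, 1.2, 1.6)
Step 2: at (1.5, 1.2, 1.6), ∇g = (12, 14.4, 19.2) → (1.5, 1.2, 1.6) − 0.05·(12, 14.4, 19.2) = (0.9, 0.48, 0.64)
Step 3: at (0.9, 0.48, 0.64), ∇g = (7.2, 5.76, 7.68) → (0.9, 0.48, 0.64) − 0.05·(7.2, 5.76, 7.68) = (0.54, 0.192, 0.256)
Step 4: at (0.54, 0.192, 0.256), ∇g = (4.32, 2.304, 3.072) → (0.54, 0.192, 0.256) − 0.05·(4.32, 2.304, 3.072) = (0.324, 0.0768, 0.1024)
Step 5: at (0.324, 0.0768, 0.1024), ∇g = (2.592, 0.9216, 1.2288) → (0.324, 0.0768, 0.1024) − 0.05·(2.592, 0.9216, 1.2288) = (0.1944, 0.03072, 0.04096)

(0.1944, 0.03072, 0.04096)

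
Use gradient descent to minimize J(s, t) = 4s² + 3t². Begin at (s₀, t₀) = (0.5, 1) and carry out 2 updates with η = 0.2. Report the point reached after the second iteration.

∇J = (8s, 6t)
(s₁, t₁) = (0.5, 1) − 0.2·(4, 6) = (-0.3, -0.2)
(s₂, t₂) = (-0.3, -0.2) − 0.2·(-2.4, -1.2) = (0.18, 0.04)

(0.18, 0.04)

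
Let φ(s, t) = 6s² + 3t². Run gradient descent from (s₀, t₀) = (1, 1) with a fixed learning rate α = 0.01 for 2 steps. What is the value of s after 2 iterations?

∇φ = (12s, 6t)
(s₁, t₁) = (1, 1) − 0.01·(12, 6) = (0.88, 0.94)
(s₂, t₂) = (0.88, 0.94) − 0.01·(10.56, 5.64) = (0.7744, 0.8836)
s = 0.7744

0.7744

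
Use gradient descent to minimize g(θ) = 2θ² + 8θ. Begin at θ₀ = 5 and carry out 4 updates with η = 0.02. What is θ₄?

g′(θ) = 4θ + 8
θ₁ = 5 − 0.02·28 = 4.44
θ₂ = 4.44 − 0.02·25.76 = 3.9248
θ₃ = 3.9248 − 0.02·23.6992 = 3.450816
θ₄ = 3.450816 − 0.02·21.803264 = 3.01475072

3.01475072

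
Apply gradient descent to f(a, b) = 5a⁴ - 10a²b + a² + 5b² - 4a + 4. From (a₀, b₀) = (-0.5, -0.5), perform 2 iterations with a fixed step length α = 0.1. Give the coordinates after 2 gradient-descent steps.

(0.53125, 0.5625)

∇f = (20a³ - 20ab + 2a - 4, -10a² + 10b)
(a₁, b₁) = (-0.5, -0.5) − 0.1·(-12.5, -7.5) = (0.75, 0.25)
(a₂, b₂) = (0.75, 0.25) − 0.1·(2.1875, -3.125) = (0.53125, 0.5625)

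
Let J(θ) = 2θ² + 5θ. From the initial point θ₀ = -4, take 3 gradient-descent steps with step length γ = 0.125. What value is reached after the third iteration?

J′(θ) = 4θ + 5
θ₁ = -4 − 0.125·(-11) = -2.625
θ₂ = -2.625 − 0.125·(-5.5) = -1.9375
θ₃ = -1.9375 − 0.125·(-2.75) = -1.59375

-1.59375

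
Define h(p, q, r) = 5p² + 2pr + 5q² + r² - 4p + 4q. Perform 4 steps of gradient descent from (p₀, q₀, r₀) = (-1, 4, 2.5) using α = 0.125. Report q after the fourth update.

∇h = (10p + 2r - 4, 10q + 4, 2p + 2r)
Step 1: at (-1, 4, 2.5), ∇h = (-9, 44, 3) → (-1, 4, 2.5) − 0.125·(-9, 44, 3) = (0.125, -1.5, 2.125)
Step 2: at (0.125, -1.5, 2.125), ∇h = (1.5, -11, 4.5) → (0.125, -1.5, 2.125) − 0.125·(1.5, -11, 4.5) = (-0.0625, -0.125, 1.5625)
Step 3: at (-0.0625, -0.125, 1.5625), ∇h = (-1.5, 2.75, 3) → (-0.0625, -0.125, 1.5625) − 0.125·(-1.5, 2.75, 3) = (0.125, -0.46875, 1.1875)
Step 4: at (0.125, -0.46875, 1.1875), ∇h = (-0.375, -0.6875, 2.625) → (0.125, -0.46875, 1.1875) − 0.125·(-0.375, -0.6875, 2.625) = (0.171875, -0.3828125, 0.859375)
q = -0.3828125

-0.3828125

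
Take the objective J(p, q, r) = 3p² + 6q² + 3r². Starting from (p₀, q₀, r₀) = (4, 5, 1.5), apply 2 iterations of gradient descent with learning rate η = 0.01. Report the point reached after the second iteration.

(3.5344, 3.872, 1.3254)

∇J = (6p, 12q, 6r)
Step 1: at (4, 5, 1.5), ∇J = (24, 60, 9) → (4, 5, 1.5) − 0.01·(24, 60, 9) = (3.76, 4.4, 1.41)
Step 2: at (3.76, 4.4, 1.41), ∇J = (22.56, 52.8, 8.46) → (3.76, 4.4, 1.41) − 0.01·(22.56, 52.8, 8.46) = (3.5344, 3.872, 1.3254)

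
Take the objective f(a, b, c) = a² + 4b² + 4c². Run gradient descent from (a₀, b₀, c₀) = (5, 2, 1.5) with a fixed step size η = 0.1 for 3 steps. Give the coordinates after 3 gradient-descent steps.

(2.56, 0.016, 0.012)

∇f = (2a, 8b, 8c)
(a₁, b₁, c₁) = (5, 2, 1.5) − 0.1·(10, 16, 12) = (4, 0.4, 0.3)
(a₂, b₂, c₂) = (4, 0.4, 0.3) − 0.1·(8, 3.2, 2.4) = (3.2, 0.08, 0.06)
(a₃, b₃, c₃) = (3.2, 0.08, 0.06) − 0.1·(6.4, 0.64, 0.48) = (2.56, 0.016, 0.012)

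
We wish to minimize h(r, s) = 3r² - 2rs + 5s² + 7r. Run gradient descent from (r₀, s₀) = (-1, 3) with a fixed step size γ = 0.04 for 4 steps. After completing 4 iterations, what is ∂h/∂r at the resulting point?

∇h = (6r - 2s + 7, -2r + 10s)
Step 1: at (-1, 3), ∇h = (-5, 32) → (-1, 3) − 0.04·(-5, 32) = (-0.8, 1.72)
Step 2: at (-0.8, 1.72), ∇h = (-1.24, 18.8) → (-0.8, 1.72) − 0.04·(-1.24, 18.8) = (-0.7504, 0.968)
Step 3: at (-0.7504, 0.968), ∇h = (0.5616, 11.1808) → (-0.7504, 0.968) − 0.04·(0.5616, 11.1808) = (-0.772864, 0.520768)
Step 4: at (-0.772864, 0.520768), ∇h = (1.32128, 6.753408) → (-0.772864, 0.520768) − 0.04·(1.32128, 6.753408) = (-0.8257152, 0.25063168)
∂h/∂r at (-0.8257152, 0.25063168) = 1.54444544

1.54444544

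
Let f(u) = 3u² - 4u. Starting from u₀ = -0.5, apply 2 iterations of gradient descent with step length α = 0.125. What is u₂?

f′(u) = 6u - 4
u₁ = -0.5 − 0.125·(-7) = 0.375
u₂ = 0.375 − 0.125·(-1.75) = 0.59375

0.59375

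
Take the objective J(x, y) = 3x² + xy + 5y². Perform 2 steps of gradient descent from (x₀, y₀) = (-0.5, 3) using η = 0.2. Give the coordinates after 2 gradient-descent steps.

(0.68, 3)

∇J = (6x + y, x + 10y)
(x₁, y₁) = (-0.5, 3) − 0.2·(0, 29.5) = (-0.5, -2.9)
(x₂, y₂) = (-0.5, -2.9) − 0.2·(-5.9, -29.5) = (0.68, 3)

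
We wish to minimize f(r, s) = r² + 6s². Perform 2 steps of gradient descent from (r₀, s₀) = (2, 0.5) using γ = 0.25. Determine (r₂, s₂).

(0.5, 2)

∇f = (2r, 12s)
Step 1: at (2, 0.5), ∇f = (4, 6) → (2, 0.5) − 0.25·(4, 6) = (1, -1)
Step 2: at (1, -1), ∇f = (2, -12) → (1, -1) − 0.25·(2, -12) = (0.5, 2)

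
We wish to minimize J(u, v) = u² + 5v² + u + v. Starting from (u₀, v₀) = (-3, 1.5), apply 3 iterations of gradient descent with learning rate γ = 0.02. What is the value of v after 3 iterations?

0.7192

∇J = (2u + 1, 10v + 1)
Step 1: at (-3, 1.5), ∇J = (-5, 16) → (-3, 1.5) − 0.02·(-5, 16) = (-2.9, 1.18)
Step 2: at (-2.9, 1.18), ∇J = (-4.8, 12.8) → (-2.9, 1.18) − 0.02·(-4.8, 12.8) = (-2.804, 0.924)
Step 3: at (-2.804, 0.924), ∇J = (-4.608, 10.24) → (-2.804, 0.924) − 0.02·(-4.608, 10.24) = (-2.71184, 0.7192)
v = 0.7192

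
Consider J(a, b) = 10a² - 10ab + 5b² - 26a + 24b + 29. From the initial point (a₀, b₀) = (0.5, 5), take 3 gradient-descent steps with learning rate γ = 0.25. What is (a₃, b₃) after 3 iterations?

∇J = (20a - 10b - 26, -10a + 10b + 24)
Step 1: at (0.5, 5), ∇J = (-66, 69) → (0.5, 5) − 0.25·(-66, 69) = (17, -12.25)
Step 2: at (17, -12.25), ∇J = (436.5, -268.5) → (17, -12.25) − 0.25·(436.5, -268.5) = (-92.125, 54.875)
Step 3: at (-92.125, 54.875), ∇J = (-2417.25, 1494) → (-92.125, 54.875) − 0.25·(-2417.25, 1494) = (512.1875, -318.625)

(512.1875, -318.625)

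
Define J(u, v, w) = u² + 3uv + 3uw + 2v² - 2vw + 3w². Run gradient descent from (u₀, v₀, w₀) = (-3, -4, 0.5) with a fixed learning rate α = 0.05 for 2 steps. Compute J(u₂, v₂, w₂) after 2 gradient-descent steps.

∇J = (2u + 3v + 3w, 3u + 4v - 2w, 3u - 2v + 6w)
(u₁, v₁, w₁) = (-3, -4, 0.5) − 0.05·(-16.5, -26, 2) = (-2.175, -2.7, 0.4)
(u₂, v₂, w₂) = (-2.175, -2.7, 0.4) − 0.05·(-11.25, -18.125, 1.275) = (-1.6125, -1.79375, 0.33625)
J(-1.6125, -1.79375, 0.33625) = 17.6313796875

17.6313796875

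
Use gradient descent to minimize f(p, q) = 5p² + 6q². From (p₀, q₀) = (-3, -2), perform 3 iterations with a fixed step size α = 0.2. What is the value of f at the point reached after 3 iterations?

225.708864

∇f = (10p, 12q)
(p₁, q₁) = (-3, -2) − 0.2·(-30, -24) = (3, 2.8)
(p₂, q₂) = (3, 2.8) − 0.2·(30, 33.6) = (-3, -3.92)
(p₃, q₃) = (-3, -3.92) − 0.2·(-30, -47.04) = (3, 5.488)
f(3, 5.488) = 225.708864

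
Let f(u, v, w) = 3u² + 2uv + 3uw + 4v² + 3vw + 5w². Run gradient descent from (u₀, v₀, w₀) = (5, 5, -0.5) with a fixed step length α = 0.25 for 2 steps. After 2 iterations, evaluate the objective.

4755.38671875

∇f = (6u + 2v + 3w, 2u + 8v + 3w, 3u + 3v + 10w)
(u₁, v₁, w₁) = (5, 5, -0.5) − 0.25·(38.5, 48.5, 25) = (-4.625, -7.125, -6.75)
(u₂, v₂, w₂) = (-4.625, -7.125, -6.75) − 0.25·(-62.25, -86.5, -102.75) = (10.9375, 14.5, 18.9375)
f(10.9375, 14.5, 18.9375) = 4755.38671875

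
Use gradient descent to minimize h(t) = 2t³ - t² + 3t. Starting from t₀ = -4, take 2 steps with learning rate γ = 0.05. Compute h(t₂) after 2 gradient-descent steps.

-100007.00596250071875

h′(t) = 6t² - 2t + 3
Step 1: h′(-4) = 107; t₁ = -4 − 0.05·107 = -9.35
Step 2: h′(-9.35) = 546.235; t₂ = -9.35 − 0.05·546.235 = -36.66175
h(-36.66175) = -100007.00596250071875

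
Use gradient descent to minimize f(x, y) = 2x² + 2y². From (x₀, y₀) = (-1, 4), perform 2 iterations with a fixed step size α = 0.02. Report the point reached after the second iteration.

(-0.8464, 3.3856)

∇f = (4x, 4y)
(x₁, y₁) = (-1, 4) − 0.02·(-4, 16) = (-0.92, 3.68)
(x₂, y₂) = (-0.92, 3.68) − 0.02·(-3.68, 14.72) = (-0.8464, 3.3856)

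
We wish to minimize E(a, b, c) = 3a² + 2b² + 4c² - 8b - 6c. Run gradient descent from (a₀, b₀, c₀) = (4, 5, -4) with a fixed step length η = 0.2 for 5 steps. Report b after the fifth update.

∇E = (6a, 4b - 8, 8c - 6)
Step 1: at (4, 5, -4), ∇E = (24, 12, -38) → (4, 5, -4) − 0.2·(24, 12, -38) = (-0.8, 2.6, 3.6)
Step 2: at (-0.8, 2.6, 3.6), ∇E = (-4.8, 2.4, 22.8) → (-0.8, 2.6, 3.6) − 0.2·(-4.8, 2.4, 22.8) = (0.16, 2.12, -0.96)
Step 3: at (0.16, 2.12, -0.96), ∇E = (0.96, 0.48, -13.68) → (0.16, 2.12, -0.96) − 0.2·(0.96, 0.48, -13.68) = (-0.032, 2.024, 1.776)
Step 4: at (-0.032, 2.024, 1.776), ∇E = (-0.192, 0.096, 8.208) → (-0.032, 2.024, 1.776) − 0.2·(-0.192, 0.096, 8.208) = (0.0064, 2.0048, 0.1344)
Step 5: at (0.0064, 2.0048, 0.1344), ∇E = (0.0384, 0.0192, -4.9248) → (0.0064, 2.0048, 0.1344) − 0.2·(0.0384, 0.0192, -4.9248) = (-0.00128, 2.00096, 1.11936)
b = 2.00096

2.00096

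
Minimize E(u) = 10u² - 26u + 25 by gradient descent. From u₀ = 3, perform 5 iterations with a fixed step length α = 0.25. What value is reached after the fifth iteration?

-1739.5

E′(u) = 20u - 26
u₁ = 3 − 0.25·34 = -5.5
u₂ = -5.5 − 0.25·(-136) = 28.5
u₃ = 28.5 − 0.25·544 = -107.5
u₄ = -107.5 − 0.25·(-2176) = 436.5
u₅ = 436.5 − 0.25·8704 = -1739.5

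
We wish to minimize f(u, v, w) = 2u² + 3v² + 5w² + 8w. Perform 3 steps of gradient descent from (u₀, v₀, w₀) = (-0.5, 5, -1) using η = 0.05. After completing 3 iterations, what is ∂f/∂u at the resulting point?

∇f = (4u, 6v, 10w + 8)
(u₁, v₁, w₁) = (-0.5, 5, -1) − 0.05·(-2, 30, -2) = (-0.4, 3.5, -0.9)
(u₂, v₂, w₂) = (-0.4, 3.5, -0.9) − 0.05·(-1.6, 21, -1) = (-0.32, 2.45, -0.85)
(u₃, v₃, w₃) = (-0.32, 2.45, -0.85) − 0.05·(-1.28, 14.7, -0.5) = (-0.256, 1.715, -0.825)
∂f/∂u at (-0.256, 1.715, -0.825) = -1.024

-1.024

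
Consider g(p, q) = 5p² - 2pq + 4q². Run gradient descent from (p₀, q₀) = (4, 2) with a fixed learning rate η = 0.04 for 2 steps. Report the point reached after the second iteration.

∇g = (10p - 2q, -2p + 8q)
(p₁, q₁) = (4, 2) − 0.04·(36, 8) = (2.56, 1.68)
(p₂, q₂) = (2.56, 1.68) − 0.04·(22.24, 8.32) = (1.6704, 1.3472)

(1.6704, 1.3472)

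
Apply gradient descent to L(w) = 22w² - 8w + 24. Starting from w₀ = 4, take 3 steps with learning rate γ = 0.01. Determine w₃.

0.852352

L′(w) = 44w - 8
w₁ = 4 − 0.01·168 = 2.32
w₂ = 2.32 − 0.01·94.08 = 1.3792
w₃ = 1.3792 − 0.01·52.6848 = 0.852352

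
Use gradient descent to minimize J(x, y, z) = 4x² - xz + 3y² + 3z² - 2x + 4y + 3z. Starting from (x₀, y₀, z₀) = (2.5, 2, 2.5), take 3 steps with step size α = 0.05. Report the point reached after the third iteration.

∇J = (8x - z - 2, 6y + 4, -x + 6z + 3)
Step 1: at (2.5, 2, 2.5), ∇J = (15.5, 16, 15.5) → (2.5, 2, 2.5) − 0.05·(15.5, 16, 15.5) = (1.725, 1.2, 1.725)
Step 2: at (1.725, 1.2, 1.725), ∇J = (10.075, 11.2, 11.625) → (1.725, 1.2, 1.725) − 0.05·(10.075, 11.2, 11.625) = (1.22125, 0.64, 1.14375)
Step 3: at (1.22125, 0.64, 1.14375), ∇J = (6.62625, 7.84, 8.64125) → (1.22125, 0.64, 1.14375) − 0.05·(6.62625, 7.84, 8.64125) = (0.8899375, 0.248, 0.7116875)

(0.8899375, 0.248, 0.7116875)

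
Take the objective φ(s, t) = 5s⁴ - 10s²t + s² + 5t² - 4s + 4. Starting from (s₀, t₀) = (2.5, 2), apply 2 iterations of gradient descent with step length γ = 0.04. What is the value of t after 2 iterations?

∇φ = (20s³ - 20st + 2s - 4, -10s² + 10t)
Step 1: at (2.5, 2), ∇φ = (213.5, -42.5) → (2.5, 2) − 0.04·(213.5, -42.5) = (-6.04, 3.7)
Step 2: at (-6.04, 3.7), ∇φ = (-3976.09728, -327.816) → (-6.04, 3.7) − 0.04·(-3976.09728, -327.816) = (153.0038912, 16.81264)
t = 16.81264

16.81264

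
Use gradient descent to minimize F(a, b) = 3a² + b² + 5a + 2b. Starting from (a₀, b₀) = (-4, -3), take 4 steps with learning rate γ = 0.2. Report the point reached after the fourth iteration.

(-0.8384, -1.2592)

∇F = (6a + 5, 2b + 2)
Step 1: at (-4, -3), ∇F = (-19, -4) → (-4, -3) − 0.2·(-19, -4) = (-0.2, -2.2)
Step 2: at (-0.2, -2.2), ∇F = (3.8, -2.4) → (-0.2, -2.2) − 0.2·(3.8, -2.4) = (-0.96, -1.72)
Step 3: at (-0.96, -1.72), ∇F = (-0.76, -1.44) → (-0.96, -1.72) − 0.2·(-0.76, -1.44) = (-0.808, -1.432)
Step 4: at (-0.808, -1.432), ∇F = (0.152, -0.864) → (-0.808, -1.432) − 0.2·(0.152, -0.864) = (-0.8384, -1.2592)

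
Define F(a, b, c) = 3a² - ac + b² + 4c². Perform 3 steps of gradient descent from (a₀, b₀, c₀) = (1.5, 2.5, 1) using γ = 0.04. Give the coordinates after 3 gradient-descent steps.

∇F = (6a - c, 2b, -a + 8c)
(a₁, b₁, c₁) = (1.5, 2.5, 1) − 0.04·(8, 5, 6.5) = (1.18, 2.3, 0.74)
(a₂, b₂, c₂) = (1.18, 2.3, 0.74) − 0.04·(6.34, 4.6, 4.74) = (0.9264, 2.116, 0.5504)
(a₃, b₃, c₃) = (0.9264, 2.116, 0.5504) − 0.04·(5.008, 4.232, 3.4768) = (0.72608, 1.94672, 0.411328)

(0.72608, 1.94672, 0.411328)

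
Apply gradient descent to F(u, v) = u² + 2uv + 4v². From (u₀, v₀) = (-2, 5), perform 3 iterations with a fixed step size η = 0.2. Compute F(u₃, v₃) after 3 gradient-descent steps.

∇F = (2u + 2v, 2u + 8v)
Step 1: at (-2, 5), ∇F = (6, 36) → (-2, 5) − 0.2·(6, 36) = (-3.2, -2.2)
Step 2: at (-3.2, -2.2), ∇F = (-10.8, -24) → (-3.2, -2.2) − 0.2·(-10.8, -24) = (-1.04, 2.6)
Step 3: at (-1.04, 2.6), ∇F = (3.12, 18.72) → (-1.04, 2.6) − 0.2·(3.12, 18.72) = (-1.664, -1.144)
F(-1.664, -1.144) = 11.811072

11.811072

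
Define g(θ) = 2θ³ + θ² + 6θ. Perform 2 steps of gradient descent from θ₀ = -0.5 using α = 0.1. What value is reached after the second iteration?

g′(θ) = 6θ² + 2θ + 6
θ₁ = -0.5 − 0.1·6.5 = -1.15
θ₂ = -1.15 − 0.1·11.635 = -2.3135

-2.3135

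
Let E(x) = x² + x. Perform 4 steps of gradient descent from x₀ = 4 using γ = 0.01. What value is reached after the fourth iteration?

E′(x) = 2x + 1
Step 1: E′(4) = 9; x₁ = 4 − 0.01·9 = 3.91
Step 2: E′(3.91) = 8.82; x₂ = 3.91 − 0.01·8.82 = 3.8218
Step 3: E′(3.8218) = 8.6436; x₃ = 3.8218 − 0.01·8.6436 = 3.735364
Step 4: E′(3.735364) = 8.470728; x₄ = 3.735364 − 0.01·8.470728 = 3.65065672

3.65065672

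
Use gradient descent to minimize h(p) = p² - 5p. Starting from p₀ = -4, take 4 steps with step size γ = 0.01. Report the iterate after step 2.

-3.7426

h′(p) = 2p - 5
p₁ = -4 − 0.01·(-13) = -3.87
p₂ = -3.87 − 0.01·(-12.74) = -3.7426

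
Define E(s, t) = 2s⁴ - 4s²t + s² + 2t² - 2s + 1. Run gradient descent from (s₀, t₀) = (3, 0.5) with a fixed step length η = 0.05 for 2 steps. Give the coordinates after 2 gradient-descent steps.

∇E = (8s³ - 8st + 2s - 2, -4s² + 4t)
Step 1: at (3, 0.5), ∇E = (208, -34) → (3, 0.5) − 0.05·(208, -34) = (-7.4, 2.2)
Step 2: at (-7.4, 2.2), ∇E = (-3128.352, -210.24) → (-7.4, 2.2) − 0.05·(-3128.352, -210.24) = (149.0176, 12.712)

(149.0176, 12.712)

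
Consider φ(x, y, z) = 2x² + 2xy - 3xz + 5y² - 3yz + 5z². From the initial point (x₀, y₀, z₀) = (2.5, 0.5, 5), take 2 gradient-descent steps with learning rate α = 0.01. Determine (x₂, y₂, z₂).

(2.5651, 0.5819, 4.2237)

∇φ = (4x + 2y - 3z, 2x + 10y - 3z, -3x - 3y + 10z)
(x₁, y₁, z₁) = (2.5, 0.5, 5) − 0.01·(-4, -5, 41) = (2.54, 0.55, 4.59)
(x₂, y₂, z₂) = (2.54, 0.55, 4.59) − 0.01·(-2.51, -3.19, 36.63) = (2.5651, 0.5819, 4.2237)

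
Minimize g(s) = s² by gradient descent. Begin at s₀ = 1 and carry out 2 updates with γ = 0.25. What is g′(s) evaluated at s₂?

0.5

g′(s) = 2s
s₁ = 1 − 0.25·2 = 0.5
s₂ = 0.5 − 0.25·1 = 0.25
g′(s) at (0.25) = 0.5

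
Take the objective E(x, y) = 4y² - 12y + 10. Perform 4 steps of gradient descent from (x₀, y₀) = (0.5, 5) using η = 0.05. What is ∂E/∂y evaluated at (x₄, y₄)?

3.6288

∇E = (0, 8y - 12)
Step 1: at (0.5, 5), ∇E = (0, 28) → (0.5, 5) − 0.05·(0, 28) = (0.5, 3.6)
Step 2: at (0.5, 3.6), ∇E = (0, 16.8) → (0.5, 3.6) − 0.05·(0, 16.8) = (0.5, 2.76)
Step 3: at (0.5, 2.76), ∇E = (0, 10.08) → (0.5, 2.76) − 0.05·(0, 10.08) = (0.5, 2.256)
Step 4: at (0.5, 2.256), ∇E = (0, 6.048) → (0.5, 2.256) − 0.05·(0, 6.048) = (0.5, 1.9536)
∂E/∂y at (0.5, 1.9536) = 3.6288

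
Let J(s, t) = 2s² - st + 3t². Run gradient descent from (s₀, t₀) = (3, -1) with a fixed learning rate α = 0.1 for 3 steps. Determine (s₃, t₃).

∇J = (4s - t, -s + 6t)
Step 1: at (3, -1), ∇J = (13, -9) → (3, -1) − 0.1·(13, -9) = (1.7, -0.1)
Step 2: at (1.7, -0.1), ∇J = (6.9, -2.3) → (1.7, -0.1) − 0.1·(6.9, -2.3) = (1.01, 0.13)
Step 3: at (1.01, 0.13), ∇J = (3.91, -0.23) → (1.01, 0.13) − 0.1·(3.91, -0.23) = (0.619, 0.153)

(0.619, 0.153)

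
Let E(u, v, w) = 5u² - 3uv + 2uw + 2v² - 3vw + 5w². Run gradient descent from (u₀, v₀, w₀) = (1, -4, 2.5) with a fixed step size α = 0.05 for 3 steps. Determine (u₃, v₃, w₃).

∇E = (10u - 3v + 2w, -3u + 4v - 3w, 2u - 3v + 10w)
Step 1: at (1, -4, 2.5), ∇E = (27, -26.5, 39) → (1, -4, 2.5) − 0.05·(27, -26.5, 39) = (-0.35, -2.675, 0.55)
Step 2: at (-0.35, -2.675, 0.55), ∇E = (5.625, -11.3, 12.825) → (-0.35, -2.675, 0.55) − 0.05·(5.625, -11.3, 12.825) = (-0.63125, -2.11, -0.09125)
Step 3: at (-0.63125, -2.11, -0.09125), ∇E = (-0.165, -6.2725, 4.155) → (-0.63125, -2.11, -0.09125) − 0.05·(-0.165, -6.2725, 4.155) = (-0.623, -1.796375, -0.299)

(-0.623, -1.796375, -0.299)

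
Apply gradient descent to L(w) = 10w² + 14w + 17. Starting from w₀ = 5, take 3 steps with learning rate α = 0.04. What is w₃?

L′(w) = 20w + 14
w₁ = 5 − 0.04·114 = 0.44
w₂ = 0.44 − 0.04·22.8 = -0.472
w₃ = -0.472 − 0.04·4.56 = -0.6544

-0.6544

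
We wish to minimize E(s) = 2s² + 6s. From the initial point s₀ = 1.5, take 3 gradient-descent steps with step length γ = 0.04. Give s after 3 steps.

0.278112

E′(s) = 4s + 6
Step 1: E′(1.5) = 12; s₁ = 1.5 − 0.04·12 = 1.02
Step 2: E′(1.02) = 10.08; s₂ = 1.02 − 0.04·10.08 = 0.6168
Step 3: E′(0.6168) = 8.4672; s₃ = 0.6168 − 0.04·8.4672 = 0.278112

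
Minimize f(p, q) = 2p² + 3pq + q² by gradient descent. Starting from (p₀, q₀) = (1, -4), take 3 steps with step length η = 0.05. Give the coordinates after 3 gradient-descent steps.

∇f = (4p + 3q, 3p + 2q)
(p₁, q₁) = (1, -4) − 0.05·(-8, -5) = (1.4, -3.75)
(p₂, q₂) = (1.4, -3.75) − 0.05·(-5.65, -3.3) = (1.6825, -3.585)
(p₃, q₃) = (1.6825, -3.585) − 0.05·(-4.025, -2.1225) = (1.88375, -3.478875)

(1.88375, -3.478875)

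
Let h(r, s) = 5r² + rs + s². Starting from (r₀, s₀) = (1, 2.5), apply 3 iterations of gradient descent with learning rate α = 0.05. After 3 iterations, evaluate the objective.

∇h = (10r + s, r + 2s)
(r₁, s₁) = (1, 2.5) − 0.05·(12.5, 6) = (0.375, 2.2)
(r₂, s₂) = (0.375, 2.2) − 0.05·(5.95, 4.775) = (0.0775, 1.96125)
(r₃, s₃) = (0.0775, 1.96125) − 0.05·(2.73625, 4) = (-0.0593125, 1.76125)
h(-0.0593125, 1.76125) = 3.01512728515625

3.01512728515625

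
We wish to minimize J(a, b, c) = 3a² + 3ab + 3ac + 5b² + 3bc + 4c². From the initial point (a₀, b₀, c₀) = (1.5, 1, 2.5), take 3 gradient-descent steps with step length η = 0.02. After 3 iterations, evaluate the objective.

9.851599174304

∇J = (6a + 3b + 3c, 3a + 10b + 3c, 3a + 3b + 8c)
Step 1: at (1.5, 1, 2.5), ∇J = (19.5, 22, 27.5) → (1.5, 1, 2.5) − 0.02·(19.5, 22, 27.5) = (1.11, 0.56, 1.95)
Step 2: at (1.11, 0.56, 1.95), ∇J = (14.19, 14.78, 20.61) → (1.11, 0.56, 1.95) − 0.02·(14.19, 14.78, 20.61) = (0.8262, 0.2644, 1.5378)
Step 3: at (0.8262, 0.2644, 1.5378), ∇J = (10.3638, 9.736, 15.5742) → (0.8262, 0.2644, 1.5378) − 0.02·(10.3638, 9.736, 15.5742) = (0.618924, 0.06968, 1.226316)
J(0.618924, 0.06968, 1.226316) = 9.851599174304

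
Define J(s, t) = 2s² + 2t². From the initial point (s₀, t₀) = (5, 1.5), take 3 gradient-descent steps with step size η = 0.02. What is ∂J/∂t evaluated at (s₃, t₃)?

∇J = (4s, 4t)
Step 1: at (5, 1.5), ∇J = (20, 6) → (5, 1.5) − 0.02·(20, 6) = (4.6, 1.38)
Step 2: at (4.6, 1.38), ∇J = (18.4, 5.52) → (4.6, 1.38) − 0.02·(18.4, 5.52) = (4.232, 1.2696)
Step 3: at (4.232, 1.2696), ∇J = (16.928, 5.0784) → (4.232, 1.2696) − 0.02·(16.928, 5.0784) = (3.89344, 1.168032)
∂J/∂t at (3.89344, 1.168032) = 4.672128

4.672128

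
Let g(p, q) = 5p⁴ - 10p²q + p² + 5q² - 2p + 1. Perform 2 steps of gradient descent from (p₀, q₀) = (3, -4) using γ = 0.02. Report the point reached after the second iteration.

(810.4563328, 31.03648)

∇g = (20p³ - 20pq + 2p - 2, -10p² + 10q)
Step 1: at (3, -4), ∇g = (784, -130) → (3, -4) − 0.02·(784, -130) = (-12.68, -1.4)
Step 2: at (-12.68, -1.4), ∇g = (-41156.81664, -1621.824) → (-12.68, -1.4) − 0.02·(-41156.81664, -1621.824) = (810.4563328, 31.03648)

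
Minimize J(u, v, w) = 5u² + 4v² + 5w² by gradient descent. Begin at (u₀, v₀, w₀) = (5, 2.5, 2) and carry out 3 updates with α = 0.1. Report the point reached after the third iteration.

∇J = (10u, 8v, 10w)
Step 1: at (5, 2.5, 2), ∇J = (50, 20, 20) → (5, 2.5, 2) − 0.1·(50, 20, 20) = (0, 0.5, 0)
Step 2: at (0, 0.5, 0), ∇J = (0, 4, 0) → (0, 0.5, 0) − 0.1·(0, 4, 0) = (0, 0.1, 0)
Step 3: at (0, 0.1, 0), ∇J = (0, 0.8, 0) → (0, 0.1, 0) − 0.1·(0, 0.8, 0) = (0, 0.02, 0)

(0, 0.02, 0)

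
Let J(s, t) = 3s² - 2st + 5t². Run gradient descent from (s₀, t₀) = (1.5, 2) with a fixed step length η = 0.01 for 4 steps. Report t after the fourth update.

1.40973568

∇J = (6s - 2t, -2s + 10t)
Step 1: at (1.5, 2), ∇J = (5, 17) → (1.5, 2) − 0.01·(5, 17) = (1.45, 1.83)
Step 2: at (1.45, 1.83), ∇J = (5.04, 15.4) → (1.45, 1.83) − 0.01·(5.04, 15.4) = (1.3996, 1.676)
Step 3: at (1.3996, 1.676), ∇J = (5.0456, 13.9608) → (1.3996, 1.676) − 0.01·(5.0456, 13.9608) = (1.349144, 1.536392)
Step 4: at (1.349144, 1.536392), ∇J = (5.02208, 12.665632) → (1.349144, 1.536392) − 0.01·(5.02208, 12.665632) = (1.2989232, 1.40973568)
t = 1.40973568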